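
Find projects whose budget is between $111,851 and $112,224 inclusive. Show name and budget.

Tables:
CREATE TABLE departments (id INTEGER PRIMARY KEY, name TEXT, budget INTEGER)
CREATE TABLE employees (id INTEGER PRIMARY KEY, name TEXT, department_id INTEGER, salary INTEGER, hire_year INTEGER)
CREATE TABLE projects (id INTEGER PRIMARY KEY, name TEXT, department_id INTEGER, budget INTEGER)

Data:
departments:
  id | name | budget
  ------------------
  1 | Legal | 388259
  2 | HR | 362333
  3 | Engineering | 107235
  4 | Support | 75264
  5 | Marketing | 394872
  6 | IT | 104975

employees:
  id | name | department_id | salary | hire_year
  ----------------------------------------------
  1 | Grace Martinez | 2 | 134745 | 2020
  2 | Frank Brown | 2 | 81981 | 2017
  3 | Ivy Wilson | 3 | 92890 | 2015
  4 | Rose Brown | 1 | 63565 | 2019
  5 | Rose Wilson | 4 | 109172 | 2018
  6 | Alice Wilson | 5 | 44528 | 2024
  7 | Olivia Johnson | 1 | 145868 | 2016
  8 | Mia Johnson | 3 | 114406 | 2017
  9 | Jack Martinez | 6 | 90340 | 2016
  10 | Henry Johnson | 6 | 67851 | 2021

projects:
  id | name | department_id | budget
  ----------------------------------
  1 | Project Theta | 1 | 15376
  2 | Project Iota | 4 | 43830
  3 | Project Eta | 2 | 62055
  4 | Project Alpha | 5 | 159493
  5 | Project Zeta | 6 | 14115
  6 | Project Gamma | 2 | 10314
SELECT name, budget FROM projects WHERE budget BETWEEN 111851 AND 112224

Execution result:
(no rows)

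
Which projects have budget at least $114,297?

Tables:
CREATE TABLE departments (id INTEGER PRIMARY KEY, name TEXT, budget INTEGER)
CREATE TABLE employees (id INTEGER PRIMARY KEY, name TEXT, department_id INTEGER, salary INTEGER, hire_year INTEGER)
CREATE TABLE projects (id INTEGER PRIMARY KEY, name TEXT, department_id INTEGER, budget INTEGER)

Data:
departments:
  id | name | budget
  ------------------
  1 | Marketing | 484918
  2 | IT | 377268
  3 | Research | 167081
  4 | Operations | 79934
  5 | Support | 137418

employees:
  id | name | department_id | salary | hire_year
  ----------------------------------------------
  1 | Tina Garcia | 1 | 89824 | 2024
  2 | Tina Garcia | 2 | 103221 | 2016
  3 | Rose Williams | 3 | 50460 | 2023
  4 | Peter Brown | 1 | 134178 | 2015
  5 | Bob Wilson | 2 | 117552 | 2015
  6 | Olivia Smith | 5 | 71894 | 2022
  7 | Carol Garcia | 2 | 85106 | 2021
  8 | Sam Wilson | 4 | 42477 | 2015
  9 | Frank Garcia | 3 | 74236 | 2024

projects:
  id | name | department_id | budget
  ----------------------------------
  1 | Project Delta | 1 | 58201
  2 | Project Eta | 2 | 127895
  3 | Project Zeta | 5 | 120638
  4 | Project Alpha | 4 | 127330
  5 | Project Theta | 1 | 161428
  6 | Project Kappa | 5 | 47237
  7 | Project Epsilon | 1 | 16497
SELECT name, budget FROM projects WHERE budget >= 114297

Execution result:
name | budget
Project Eta | 127895
Project Zeta | 120638
Project Alpha | 127330
Project Theta | 161428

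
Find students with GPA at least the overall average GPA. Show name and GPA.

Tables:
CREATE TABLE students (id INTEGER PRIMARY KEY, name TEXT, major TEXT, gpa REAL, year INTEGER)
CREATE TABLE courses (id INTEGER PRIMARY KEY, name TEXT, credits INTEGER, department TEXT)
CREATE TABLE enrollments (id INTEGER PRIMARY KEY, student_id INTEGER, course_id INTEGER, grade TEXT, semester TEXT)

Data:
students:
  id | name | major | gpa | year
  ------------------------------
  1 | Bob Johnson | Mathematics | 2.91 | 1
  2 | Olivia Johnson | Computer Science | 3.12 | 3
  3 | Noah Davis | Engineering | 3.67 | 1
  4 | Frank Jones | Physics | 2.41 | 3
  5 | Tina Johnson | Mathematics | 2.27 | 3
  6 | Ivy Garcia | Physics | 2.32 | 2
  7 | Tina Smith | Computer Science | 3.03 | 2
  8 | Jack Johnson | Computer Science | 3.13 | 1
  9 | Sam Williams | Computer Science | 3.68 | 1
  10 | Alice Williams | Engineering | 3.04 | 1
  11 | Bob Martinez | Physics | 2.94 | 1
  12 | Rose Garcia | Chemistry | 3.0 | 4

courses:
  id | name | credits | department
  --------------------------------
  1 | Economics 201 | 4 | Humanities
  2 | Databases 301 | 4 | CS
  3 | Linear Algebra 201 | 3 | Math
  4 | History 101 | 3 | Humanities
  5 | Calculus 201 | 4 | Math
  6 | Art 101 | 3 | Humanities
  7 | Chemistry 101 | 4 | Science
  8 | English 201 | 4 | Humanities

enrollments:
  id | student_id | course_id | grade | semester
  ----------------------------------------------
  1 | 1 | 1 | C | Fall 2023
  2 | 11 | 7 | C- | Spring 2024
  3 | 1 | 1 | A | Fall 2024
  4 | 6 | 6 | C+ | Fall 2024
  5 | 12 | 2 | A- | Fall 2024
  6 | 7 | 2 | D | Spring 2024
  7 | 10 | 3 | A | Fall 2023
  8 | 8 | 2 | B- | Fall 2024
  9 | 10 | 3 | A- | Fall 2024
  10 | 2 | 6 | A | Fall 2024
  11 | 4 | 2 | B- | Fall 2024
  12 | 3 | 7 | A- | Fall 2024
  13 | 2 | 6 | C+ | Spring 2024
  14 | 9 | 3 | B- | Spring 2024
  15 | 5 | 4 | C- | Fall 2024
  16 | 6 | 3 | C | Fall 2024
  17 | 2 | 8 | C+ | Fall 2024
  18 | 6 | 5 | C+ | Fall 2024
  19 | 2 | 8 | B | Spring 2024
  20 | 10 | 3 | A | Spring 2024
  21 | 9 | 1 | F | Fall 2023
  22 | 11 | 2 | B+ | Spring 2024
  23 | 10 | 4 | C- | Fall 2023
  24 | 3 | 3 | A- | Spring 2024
SELECT name, gpa FROM students WHERE gpa >= (SELECT AVG(gpa) FROM students)

Execution result:
name | gpa
Olivia Johnson | 3.12
Noah Davis | 3.67
Tina Smith | 3.03
Jack Johnson | 3.13
Sam Williams | 3.68
Alice Williams | 3.04
Rose Garcia | 3.00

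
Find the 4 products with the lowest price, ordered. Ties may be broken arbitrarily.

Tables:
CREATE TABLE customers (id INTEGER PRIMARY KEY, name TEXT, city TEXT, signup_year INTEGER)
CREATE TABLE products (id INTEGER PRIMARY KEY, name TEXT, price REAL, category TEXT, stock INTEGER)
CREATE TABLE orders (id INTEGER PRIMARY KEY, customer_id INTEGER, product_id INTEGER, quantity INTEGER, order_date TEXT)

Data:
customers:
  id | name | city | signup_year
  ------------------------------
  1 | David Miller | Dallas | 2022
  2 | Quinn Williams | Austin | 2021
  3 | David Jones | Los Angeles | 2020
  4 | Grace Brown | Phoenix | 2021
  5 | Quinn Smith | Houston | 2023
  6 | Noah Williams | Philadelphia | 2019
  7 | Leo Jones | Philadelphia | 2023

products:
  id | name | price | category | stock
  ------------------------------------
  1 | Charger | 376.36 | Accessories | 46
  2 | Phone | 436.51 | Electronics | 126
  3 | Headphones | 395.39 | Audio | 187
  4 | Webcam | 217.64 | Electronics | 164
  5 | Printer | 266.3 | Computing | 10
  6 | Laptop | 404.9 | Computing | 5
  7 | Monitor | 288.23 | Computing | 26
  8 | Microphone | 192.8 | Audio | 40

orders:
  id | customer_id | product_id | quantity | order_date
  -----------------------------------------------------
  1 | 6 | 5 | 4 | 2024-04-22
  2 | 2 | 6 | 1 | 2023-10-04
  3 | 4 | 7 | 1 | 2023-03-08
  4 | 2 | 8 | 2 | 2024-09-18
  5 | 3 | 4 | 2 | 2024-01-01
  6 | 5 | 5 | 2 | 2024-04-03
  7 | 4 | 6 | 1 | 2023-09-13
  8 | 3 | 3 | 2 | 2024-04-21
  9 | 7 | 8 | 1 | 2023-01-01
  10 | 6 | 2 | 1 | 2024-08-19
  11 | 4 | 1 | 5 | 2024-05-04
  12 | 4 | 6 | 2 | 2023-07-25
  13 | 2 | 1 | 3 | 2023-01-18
SELECT name, price FROM products ORDER BY price ASC LIMIT 4

Execution result:
name | price
Microphone | 192.80
Webcam | 217.64
Printer | 266.30
Monitor | 288.23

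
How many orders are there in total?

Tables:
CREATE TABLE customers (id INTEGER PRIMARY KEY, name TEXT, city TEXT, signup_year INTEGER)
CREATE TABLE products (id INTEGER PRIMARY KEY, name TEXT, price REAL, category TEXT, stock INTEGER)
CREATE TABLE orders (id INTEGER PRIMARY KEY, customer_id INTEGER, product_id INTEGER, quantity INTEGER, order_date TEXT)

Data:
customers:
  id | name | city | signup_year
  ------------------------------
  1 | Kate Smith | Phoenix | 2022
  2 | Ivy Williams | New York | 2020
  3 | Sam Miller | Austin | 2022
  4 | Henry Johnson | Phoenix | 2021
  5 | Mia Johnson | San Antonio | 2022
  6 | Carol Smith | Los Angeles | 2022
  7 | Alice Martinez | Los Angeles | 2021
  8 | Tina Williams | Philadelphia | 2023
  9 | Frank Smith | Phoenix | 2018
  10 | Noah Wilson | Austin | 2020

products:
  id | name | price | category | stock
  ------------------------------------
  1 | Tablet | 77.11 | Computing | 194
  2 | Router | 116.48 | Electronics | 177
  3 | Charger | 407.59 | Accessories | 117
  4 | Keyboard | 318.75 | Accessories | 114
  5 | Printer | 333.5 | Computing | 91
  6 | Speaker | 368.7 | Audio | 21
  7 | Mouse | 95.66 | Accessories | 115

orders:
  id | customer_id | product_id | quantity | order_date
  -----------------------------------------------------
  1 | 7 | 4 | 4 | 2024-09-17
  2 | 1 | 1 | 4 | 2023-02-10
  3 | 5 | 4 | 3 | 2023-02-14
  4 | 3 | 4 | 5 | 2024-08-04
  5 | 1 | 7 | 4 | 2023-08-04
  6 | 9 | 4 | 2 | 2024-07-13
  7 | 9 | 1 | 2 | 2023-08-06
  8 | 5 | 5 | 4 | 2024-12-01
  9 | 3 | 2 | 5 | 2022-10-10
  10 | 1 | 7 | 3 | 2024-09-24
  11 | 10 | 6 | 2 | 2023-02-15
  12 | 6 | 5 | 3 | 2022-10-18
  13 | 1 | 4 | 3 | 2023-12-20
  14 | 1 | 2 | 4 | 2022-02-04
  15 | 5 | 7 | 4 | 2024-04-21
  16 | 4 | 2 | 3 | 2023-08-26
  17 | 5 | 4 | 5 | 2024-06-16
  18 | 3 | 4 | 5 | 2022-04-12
SELECT COUNT(*) FROM orders

Execution result:
18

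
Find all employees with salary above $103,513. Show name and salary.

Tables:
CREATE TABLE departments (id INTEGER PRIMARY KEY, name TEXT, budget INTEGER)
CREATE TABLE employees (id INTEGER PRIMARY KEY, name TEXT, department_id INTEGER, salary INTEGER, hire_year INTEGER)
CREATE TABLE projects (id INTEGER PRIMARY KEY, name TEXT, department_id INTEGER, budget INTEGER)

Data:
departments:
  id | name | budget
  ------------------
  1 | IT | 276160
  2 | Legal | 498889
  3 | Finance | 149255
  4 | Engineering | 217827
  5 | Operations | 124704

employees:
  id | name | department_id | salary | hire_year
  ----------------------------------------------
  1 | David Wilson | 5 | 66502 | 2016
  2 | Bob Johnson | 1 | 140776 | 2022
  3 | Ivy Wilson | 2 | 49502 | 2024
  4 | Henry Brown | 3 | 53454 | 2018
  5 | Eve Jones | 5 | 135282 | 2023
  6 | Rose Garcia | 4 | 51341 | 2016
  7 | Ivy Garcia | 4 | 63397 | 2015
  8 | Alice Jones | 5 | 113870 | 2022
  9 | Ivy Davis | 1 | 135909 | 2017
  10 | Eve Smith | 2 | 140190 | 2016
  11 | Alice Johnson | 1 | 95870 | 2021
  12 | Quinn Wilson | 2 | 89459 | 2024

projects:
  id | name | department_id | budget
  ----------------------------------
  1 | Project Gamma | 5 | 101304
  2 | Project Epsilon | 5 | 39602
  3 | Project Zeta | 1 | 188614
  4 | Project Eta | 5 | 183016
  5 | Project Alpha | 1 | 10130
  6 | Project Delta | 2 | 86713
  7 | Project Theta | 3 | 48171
SELECT name, salary FROM employees WHERE salary > 103513

Execution result:
name | salary
Bob Johnson | 140776
Eve Jones | 135282
Alice Jones | 113870
Ivy Davis | 135909
Eve Smith | 140190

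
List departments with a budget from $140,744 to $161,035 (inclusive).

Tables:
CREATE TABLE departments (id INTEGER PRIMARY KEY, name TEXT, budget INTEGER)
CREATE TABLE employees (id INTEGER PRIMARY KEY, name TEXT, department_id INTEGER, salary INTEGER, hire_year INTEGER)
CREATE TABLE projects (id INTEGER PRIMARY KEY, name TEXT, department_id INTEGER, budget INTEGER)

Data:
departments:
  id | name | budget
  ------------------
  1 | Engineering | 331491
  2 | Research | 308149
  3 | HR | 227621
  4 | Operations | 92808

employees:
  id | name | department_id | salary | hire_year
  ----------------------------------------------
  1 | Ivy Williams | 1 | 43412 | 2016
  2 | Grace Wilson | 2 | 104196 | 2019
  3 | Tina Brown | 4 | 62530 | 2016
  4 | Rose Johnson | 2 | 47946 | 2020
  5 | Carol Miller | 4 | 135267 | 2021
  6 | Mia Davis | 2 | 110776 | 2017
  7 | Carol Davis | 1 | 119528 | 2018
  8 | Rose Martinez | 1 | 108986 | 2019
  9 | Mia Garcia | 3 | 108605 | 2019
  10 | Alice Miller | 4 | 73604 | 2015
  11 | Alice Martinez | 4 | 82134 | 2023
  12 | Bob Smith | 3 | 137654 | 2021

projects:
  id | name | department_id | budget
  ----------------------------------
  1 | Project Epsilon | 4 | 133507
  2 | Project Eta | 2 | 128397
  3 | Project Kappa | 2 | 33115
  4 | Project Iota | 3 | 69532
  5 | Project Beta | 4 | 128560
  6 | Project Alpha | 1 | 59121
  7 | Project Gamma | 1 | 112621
SELECT name, budget FROM departments WHERE budget BETWEEN 140744 AND 161035

Execution result:
(no rows)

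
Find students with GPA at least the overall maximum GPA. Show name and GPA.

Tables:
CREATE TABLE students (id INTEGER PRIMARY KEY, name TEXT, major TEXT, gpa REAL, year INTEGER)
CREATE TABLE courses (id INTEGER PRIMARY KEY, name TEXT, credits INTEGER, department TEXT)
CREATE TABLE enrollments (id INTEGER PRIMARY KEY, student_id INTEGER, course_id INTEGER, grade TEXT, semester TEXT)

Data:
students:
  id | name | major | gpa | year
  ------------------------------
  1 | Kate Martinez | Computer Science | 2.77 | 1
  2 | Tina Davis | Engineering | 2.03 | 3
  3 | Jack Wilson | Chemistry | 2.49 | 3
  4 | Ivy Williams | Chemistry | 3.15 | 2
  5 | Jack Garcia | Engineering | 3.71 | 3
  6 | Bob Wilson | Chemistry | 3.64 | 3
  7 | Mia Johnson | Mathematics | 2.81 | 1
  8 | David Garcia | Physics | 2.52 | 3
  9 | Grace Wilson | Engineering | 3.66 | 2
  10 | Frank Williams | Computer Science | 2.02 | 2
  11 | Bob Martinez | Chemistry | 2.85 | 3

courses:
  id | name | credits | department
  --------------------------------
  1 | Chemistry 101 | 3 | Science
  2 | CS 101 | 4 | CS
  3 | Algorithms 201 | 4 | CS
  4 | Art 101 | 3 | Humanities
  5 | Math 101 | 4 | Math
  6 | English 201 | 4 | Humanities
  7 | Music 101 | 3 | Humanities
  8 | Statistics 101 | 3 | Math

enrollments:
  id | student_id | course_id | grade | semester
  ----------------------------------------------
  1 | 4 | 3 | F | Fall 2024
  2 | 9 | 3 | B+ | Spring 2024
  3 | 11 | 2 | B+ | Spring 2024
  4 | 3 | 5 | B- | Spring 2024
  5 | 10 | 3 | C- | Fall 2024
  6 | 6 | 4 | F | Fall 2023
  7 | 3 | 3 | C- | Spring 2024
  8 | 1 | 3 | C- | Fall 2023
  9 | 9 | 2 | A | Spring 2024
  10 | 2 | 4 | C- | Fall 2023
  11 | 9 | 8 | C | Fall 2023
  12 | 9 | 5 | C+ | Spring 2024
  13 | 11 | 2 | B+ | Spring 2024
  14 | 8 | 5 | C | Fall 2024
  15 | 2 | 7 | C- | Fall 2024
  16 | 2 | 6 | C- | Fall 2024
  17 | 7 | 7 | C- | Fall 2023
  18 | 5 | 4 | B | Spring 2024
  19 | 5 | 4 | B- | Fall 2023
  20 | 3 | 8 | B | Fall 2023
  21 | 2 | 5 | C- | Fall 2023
SELECT name, gpa FROM students WHERE gpa >= (SELECT MAX(gpa) FROM students)

Execution result:
name | gpa
Jack Garcia | 3.71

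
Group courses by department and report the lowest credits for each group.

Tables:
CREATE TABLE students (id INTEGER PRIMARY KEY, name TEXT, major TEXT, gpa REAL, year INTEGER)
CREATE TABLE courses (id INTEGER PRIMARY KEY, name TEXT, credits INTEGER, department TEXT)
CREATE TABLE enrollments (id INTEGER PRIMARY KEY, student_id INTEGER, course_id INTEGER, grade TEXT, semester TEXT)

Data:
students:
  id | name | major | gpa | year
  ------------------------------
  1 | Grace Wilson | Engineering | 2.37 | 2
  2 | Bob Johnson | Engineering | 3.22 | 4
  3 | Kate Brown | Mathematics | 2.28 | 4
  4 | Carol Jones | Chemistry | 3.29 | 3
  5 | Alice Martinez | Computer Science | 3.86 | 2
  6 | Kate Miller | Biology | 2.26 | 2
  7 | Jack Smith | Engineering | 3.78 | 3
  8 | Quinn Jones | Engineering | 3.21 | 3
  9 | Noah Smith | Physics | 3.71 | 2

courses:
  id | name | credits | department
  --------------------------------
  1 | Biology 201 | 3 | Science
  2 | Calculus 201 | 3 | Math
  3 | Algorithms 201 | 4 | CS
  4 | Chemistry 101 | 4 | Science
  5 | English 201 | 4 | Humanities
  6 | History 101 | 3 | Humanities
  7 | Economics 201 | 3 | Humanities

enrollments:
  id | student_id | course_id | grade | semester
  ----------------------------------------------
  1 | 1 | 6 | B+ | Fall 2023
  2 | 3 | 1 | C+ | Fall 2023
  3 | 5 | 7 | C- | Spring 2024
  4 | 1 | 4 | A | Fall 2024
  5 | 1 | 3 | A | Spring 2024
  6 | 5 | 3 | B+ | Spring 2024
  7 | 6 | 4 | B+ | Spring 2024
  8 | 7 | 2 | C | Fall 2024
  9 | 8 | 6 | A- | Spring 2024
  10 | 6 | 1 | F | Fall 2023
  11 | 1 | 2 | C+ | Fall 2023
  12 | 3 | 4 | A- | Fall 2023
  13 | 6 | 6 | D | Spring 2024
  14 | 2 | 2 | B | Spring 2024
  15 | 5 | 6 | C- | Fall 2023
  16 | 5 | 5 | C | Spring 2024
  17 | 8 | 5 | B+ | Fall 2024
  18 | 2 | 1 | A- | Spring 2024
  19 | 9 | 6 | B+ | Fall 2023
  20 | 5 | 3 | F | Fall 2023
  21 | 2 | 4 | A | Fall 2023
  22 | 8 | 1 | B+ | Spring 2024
SELECT department, MIN(credits) AS min_credits FROM courses GROUP BY department

Execution result:
department | min_credits
CS | 4
Humanities | 3
Math | 3
Science | 3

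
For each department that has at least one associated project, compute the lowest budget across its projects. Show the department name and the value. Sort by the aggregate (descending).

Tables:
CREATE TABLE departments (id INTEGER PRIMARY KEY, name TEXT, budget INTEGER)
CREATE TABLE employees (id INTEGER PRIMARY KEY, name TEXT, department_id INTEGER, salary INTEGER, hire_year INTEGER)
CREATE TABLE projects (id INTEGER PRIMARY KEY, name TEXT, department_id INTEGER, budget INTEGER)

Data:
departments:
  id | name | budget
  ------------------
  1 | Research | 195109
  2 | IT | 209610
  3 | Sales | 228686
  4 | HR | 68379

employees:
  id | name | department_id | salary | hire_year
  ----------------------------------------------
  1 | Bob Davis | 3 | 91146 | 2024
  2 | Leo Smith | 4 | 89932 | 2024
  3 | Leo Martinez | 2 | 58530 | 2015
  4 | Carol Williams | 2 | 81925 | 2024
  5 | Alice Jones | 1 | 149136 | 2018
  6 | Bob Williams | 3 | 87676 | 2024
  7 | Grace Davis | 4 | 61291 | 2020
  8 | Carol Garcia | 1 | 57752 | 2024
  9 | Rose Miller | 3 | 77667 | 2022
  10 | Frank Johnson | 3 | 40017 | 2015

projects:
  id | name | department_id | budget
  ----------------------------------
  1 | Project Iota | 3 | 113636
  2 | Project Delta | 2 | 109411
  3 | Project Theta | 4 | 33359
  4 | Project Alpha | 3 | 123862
SELECT p.name, MIN(c.budget) AS min_budget FROM projects c JOIN departments p ON c.department_id = p.id GROUP BY p.id, p.name ORDER BY min_budget DESC

Execution result:
name | min_budget
Sales | 113636
IT | 109411
HR | 33359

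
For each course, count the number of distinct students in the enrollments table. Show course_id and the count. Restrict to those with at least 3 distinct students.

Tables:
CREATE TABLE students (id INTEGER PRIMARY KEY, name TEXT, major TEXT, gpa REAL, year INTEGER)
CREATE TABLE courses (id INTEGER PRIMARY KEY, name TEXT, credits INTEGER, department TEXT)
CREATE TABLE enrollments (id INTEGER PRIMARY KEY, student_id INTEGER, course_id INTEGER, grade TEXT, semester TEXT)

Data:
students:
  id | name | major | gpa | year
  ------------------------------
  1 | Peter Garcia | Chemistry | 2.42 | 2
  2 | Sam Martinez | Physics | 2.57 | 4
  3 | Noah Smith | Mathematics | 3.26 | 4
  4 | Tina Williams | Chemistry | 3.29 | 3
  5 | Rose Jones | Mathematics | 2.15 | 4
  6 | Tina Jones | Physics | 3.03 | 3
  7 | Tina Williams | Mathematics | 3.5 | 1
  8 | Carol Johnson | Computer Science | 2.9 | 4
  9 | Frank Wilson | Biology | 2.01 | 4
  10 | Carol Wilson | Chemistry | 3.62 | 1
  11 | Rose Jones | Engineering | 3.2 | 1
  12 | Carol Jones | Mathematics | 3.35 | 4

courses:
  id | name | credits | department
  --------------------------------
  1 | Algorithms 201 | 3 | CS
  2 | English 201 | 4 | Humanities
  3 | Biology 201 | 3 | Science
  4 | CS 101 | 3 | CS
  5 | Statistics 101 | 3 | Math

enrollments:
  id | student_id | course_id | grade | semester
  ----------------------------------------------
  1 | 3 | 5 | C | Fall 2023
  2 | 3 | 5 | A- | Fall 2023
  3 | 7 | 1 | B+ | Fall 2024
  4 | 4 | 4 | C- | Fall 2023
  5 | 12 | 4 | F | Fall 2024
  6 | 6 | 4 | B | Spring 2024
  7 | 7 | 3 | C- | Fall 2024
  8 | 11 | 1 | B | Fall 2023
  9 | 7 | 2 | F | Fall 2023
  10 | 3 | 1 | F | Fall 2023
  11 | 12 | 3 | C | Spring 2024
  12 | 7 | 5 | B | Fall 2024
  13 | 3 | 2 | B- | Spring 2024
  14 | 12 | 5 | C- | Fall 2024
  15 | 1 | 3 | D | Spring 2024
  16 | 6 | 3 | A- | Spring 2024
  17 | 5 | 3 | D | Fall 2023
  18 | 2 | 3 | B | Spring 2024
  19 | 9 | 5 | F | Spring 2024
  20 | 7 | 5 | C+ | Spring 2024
SELECT course_id, COUNT(DISTINCT student_id) AS distinct_student_count FROM enrollments GROUP BY course_id HAVING COUNT(DISTINCT student_id) >= 3

Execution result:
course_id | distinct_student_count
1 | 3
3 | 6
4 | 3
5 | 4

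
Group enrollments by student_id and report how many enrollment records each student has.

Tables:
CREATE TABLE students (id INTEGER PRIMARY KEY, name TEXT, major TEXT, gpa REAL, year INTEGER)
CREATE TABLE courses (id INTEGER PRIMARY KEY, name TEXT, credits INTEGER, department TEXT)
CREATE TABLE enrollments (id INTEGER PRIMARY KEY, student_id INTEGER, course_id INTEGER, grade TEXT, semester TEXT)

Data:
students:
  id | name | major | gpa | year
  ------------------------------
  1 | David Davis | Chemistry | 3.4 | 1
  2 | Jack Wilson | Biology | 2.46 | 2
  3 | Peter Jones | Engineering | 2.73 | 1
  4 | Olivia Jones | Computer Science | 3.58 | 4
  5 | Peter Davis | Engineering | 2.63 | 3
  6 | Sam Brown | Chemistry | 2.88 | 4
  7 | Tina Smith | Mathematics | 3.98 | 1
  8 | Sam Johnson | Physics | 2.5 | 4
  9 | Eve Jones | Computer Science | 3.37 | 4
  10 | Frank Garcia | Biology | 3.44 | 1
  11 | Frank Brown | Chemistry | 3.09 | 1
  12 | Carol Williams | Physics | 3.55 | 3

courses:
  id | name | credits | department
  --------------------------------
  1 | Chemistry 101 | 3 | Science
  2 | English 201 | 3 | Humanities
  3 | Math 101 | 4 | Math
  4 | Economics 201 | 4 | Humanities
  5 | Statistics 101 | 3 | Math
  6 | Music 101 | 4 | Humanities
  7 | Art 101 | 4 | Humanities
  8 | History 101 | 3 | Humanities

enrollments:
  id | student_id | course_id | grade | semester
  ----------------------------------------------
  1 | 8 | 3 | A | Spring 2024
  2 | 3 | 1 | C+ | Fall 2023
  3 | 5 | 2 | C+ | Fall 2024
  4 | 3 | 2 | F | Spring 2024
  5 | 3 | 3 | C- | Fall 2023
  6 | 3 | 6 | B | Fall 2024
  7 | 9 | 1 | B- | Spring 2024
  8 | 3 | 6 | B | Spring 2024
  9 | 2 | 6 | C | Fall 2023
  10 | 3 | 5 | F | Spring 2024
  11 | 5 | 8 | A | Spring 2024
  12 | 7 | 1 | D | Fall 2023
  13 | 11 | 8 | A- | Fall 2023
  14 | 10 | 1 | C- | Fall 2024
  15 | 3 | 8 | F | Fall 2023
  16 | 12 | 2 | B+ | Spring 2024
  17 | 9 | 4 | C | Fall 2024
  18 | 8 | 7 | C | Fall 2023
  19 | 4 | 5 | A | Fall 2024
SELECT student_id, COUNT(*) AS enrollment_count FROM enrollments GROUP BY student_id

Execution result:
student_id | enrollment_count
2 | 1
3 | 7
4 | 1
5 | 2
7 | 1
8 | 2
9 | 2
10 | 1
11 | 1
12 | 1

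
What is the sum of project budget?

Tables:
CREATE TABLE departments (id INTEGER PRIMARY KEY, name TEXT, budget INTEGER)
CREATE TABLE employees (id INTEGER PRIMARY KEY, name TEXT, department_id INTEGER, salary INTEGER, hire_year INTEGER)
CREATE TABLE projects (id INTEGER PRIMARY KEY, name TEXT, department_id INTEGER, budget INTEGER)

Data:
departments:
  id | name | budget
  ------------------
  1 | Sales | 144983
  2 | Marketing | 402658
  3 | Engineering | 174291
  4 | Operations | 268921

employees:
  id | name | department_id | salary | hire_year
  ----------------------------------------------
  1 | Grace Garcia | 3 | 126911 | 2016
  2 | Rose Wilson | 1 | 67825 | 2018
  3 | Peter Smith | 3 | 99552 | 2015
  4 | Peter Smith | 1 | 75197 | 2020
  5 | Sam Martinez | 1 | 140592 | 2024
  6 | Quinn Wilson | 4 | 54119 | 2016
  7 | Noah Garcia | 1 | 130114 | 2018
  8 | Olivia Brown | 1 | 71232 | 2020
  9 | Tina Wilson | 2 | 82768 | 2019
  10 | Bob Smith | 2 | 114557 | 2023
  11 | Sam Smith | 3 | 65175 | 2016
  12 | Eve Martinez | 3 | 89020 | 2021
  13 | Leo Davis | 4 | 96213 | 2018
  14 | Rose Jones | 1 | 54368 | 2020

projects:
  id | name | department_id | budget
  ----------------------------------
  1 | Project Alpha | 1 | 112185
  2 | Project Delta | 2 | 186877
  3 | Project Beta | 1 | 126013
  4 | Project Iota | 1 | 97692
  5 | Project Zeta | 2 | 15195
SELECT SUM(budget) FROM projects

Execution result:
537962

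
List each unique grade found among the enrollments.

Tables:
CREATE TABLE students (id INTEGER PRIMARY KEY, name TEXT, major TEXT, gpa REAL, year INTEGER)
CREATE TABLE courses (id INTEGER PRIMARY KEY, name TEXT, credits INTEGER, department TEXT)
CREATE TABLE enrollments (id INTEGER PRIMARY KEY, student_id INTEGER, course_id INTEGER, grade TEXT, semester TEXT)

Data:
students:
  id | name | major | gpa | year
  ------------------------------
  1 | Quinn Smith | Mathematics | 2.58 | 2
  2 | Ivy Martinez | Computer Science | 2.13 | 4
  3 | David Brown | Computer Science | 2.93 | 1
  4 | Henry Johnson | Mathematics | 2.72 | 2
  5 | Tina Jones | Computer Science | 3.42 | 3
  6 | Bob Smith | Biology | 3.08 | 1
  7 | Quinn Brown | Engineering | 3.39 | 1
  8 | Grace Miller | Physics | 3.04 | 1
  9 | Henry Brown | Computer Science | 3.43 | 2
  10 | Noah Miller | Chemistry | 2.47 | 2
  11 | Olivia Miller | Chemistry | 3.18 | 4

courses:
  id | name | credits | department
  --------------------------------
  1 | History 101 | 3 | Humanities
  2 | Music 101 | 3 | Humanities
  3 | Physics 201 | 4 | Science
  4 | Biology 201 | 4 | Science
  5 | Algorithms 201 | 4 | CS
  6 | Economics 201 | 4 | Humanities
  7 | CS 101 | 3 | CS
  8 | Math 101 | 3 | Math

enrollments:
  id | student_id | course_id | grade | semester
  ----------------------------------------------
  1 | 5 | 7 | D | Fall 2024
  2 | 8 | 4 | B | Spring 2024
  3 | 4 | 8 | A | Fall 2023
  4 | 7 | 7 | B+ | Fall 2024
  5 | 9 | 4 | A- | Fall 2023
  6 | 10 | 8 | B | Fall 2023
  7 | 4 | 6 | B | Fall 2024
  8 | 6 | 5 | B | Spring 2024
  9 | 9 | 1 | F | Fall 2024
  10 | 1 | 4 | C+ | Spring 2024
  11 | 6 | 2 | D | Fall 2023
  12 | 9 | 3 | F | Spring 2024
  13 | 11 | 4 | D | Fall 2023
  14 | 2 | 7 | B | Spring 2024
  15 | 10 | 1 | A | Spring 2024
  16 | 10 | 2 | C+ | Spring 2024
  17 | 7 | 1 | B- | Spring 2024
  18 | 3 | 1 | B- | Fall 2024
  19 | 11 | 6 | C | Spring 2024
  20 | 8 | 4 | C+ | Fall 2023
SELECT DISTINCT grade FROM enrollments

Execution result:
grade
D
B
A
B+
A-
F
C+
B-
C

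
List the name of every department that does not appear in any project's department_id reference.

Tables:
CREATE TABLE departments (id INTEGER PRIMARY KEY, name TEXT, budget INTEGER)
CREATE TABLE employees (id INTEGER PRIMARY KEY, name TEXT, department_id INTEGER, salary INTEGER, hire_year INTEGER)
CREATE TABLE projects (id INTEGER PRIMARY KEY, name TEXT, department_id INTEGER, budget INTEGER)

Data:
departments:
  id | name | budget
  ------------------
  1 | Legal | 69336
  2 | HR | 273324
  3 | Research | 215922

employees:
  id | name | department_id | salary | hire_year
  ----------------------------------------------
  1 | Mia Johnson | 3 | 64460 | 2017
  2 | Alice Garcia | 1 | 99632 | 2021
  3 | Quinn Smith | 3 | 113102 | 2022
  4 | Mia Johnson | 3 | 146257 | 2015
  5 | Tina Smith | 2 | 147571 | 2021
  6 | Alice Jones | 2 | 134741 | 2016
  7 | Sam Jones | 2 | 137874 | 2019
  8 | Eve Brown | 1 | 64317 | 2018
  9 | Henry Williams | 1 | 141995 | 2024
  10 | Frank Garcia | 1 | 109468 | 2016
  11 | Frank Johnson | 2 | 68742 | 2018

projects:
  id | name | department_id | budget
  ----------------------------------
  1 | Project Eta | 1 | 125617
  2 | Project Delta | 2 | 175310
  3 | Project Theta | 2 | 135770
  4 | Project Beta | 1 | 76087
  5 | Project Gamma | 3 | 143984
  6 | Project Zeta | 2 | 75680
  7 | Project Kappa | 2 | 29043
SELECT p.name FROM departments p LEFT JOIN projects c ON c.department_id = p.id WHERE c.id IS NULL

Execution result:
(no rows)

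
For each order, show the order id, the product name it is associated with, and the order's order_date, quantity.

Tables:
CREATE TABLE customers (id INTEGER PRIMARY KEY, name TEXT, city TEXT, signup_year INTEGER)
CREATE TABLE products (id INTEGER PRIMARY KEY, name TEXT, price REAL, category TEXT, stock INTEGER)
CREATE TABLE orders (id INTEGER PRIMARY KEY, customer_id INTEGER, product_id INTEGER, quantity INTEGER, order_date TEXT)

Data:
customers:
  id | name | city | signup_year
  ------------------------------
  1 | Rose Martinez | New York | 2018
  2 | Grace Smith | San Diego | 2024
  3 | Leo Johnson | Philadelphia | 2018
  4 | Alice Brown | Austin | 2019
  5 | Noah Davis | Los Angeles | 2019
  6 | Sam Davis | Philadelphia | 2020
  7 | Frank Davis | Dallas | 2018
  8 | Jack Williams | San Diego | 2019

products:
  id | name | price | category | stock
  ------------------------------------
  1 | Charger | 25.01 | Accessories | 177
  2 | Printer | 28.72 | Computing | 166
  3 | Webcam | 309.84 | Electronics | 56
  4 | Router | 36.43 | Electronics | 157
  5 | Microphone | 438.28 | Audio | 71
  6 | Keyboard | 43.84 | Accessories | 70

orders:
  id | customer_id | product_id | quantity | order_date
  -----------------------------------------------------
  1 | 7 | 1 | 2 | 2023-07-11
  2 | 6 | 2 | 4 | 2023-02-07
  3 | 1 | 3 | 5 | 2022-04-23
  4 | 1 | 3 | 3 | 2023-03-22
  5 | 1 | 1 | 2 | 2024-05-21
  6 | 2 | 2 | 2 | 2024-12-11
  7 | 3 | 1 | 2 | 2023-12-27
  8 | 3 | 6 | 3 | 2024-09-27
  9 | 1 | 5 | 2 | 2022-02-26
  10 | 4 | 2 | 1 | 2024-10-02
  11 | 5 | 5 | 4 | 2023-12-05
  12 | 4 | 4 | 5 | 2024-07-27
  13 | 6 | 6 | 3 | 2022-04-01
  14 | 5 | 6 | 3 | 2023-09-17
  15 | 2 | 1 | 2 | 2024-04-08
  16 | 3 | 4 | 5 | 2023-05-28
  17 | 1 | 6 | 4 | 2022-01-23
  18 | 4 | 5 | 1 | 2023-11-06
SELECT c.id, p.name AS product, c.order_date, c.quantity FROM orders c JOIN products p ON c.product_id = p.id

Execution result:
id | product | order_date | quantity
1 | Charger | 2023-07-11 | 2
2 | Printer | 2023-02-07 | 4
3 | Webcam | 2022-04-23 | 5
4 | Webcam | 2023-03-22 | 3
5 | Charger | 2024-05-21 | 2
6 | Printer | 2024-12-11 | 2
7 | Charger | 2023-12-27 | 2
8 | Keyboard | 2024-09-27 | 3
9 | Microphone | 2022-02-26 | 2
10 | Printer | 2024-10-02 | 1
11 | Microphone | 2023-12-05 | 4
12 | Router | 2024-07-27 | 5
13 | Keyboard | 2022-04-01 | 3
14 | Keyboard | 2023-09-17 | 3
15 | Charger | 2024-04-08 | 2
16 | Router | 2023-05-28 | 5
17 | Keyboard | 2022-01-23 | 4
18 | Microphone | 2023-11-06 | 1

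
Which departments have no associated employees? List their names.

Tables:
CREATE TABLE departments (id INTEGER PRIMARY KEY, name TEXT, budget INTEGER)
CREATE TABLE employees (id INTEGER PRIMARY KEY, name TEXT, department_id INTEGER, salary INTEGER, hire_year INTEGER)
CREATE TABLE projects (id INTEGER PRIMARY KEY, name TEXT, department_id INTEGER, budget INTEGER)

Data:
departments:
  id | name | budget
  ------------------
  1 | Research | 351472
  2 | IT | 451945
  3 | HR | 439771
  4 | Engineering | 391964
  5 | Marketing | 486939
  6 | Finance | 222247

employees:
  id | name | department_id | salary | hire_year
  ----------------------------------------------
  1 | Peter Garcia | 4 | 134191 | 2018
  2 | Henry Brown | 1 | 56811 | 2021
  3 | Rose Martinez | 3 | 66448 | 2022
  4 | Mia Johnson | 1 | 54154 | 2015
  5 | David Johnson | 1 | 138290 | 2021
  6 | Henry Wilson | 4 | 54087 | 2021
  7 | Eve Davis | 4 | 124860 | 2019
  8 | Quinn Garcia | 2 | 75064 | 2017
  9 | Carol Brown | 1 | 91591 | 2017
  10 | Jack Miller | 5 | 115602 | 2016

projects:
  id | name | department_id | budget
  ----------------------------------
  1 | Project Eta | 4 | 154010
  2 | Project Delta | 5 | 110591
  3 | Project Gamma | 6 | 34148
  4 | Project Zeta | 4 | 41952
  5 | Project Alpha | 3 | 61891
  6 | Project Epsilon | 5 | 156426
SELECT p.name FROM departments p LEFT JOIN employees c ON c.department_id = p.id WHERE c.id IS NULL

Execution result:
Finance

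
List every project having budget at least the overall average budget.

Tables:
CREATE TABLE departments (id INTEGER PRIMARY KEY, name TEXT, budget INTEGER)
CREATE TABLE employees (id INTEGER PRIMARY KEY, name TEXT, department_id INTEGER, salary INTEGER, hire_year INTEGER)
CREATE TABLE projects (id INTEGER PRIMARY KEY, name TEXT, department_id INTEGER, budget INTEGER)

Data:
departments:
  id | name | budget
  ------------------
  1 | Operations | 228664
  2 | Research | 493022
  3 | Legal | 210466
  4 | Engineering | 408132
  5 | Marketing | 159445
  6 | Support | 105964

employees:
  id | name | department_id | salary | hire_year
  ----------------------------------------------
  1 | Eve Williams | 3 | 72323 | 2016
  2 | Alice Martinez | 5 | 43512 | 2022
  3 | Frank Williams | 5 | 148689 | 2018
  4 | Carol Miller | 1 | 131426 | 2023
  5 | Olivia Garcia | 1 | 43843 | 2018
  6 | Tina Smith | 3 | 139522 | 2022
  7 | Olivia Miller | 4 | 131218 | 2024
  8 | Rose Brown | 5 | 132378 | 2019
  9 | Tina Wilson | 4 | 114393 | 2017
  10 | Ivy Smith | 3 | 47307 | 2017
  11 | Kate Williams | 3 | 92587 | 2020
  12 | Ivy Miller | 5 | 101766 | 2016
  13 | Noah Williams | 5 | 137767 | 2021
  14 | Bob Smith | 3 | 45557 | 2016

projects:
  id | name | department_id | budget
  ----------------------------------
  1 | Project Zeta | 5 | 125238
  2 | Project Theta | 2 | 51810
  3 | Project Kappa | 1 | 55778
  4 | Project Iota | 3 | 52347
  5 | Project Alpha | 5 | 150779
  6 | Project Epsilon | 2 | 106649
SELECT name, budget FROM projects WHERE budget >= (SELECT AVG(budget) FROM projects)

Execution result:
name | budget
Project Zeta | 125238
Project Alpha | 150779
Project Epsilon | 106649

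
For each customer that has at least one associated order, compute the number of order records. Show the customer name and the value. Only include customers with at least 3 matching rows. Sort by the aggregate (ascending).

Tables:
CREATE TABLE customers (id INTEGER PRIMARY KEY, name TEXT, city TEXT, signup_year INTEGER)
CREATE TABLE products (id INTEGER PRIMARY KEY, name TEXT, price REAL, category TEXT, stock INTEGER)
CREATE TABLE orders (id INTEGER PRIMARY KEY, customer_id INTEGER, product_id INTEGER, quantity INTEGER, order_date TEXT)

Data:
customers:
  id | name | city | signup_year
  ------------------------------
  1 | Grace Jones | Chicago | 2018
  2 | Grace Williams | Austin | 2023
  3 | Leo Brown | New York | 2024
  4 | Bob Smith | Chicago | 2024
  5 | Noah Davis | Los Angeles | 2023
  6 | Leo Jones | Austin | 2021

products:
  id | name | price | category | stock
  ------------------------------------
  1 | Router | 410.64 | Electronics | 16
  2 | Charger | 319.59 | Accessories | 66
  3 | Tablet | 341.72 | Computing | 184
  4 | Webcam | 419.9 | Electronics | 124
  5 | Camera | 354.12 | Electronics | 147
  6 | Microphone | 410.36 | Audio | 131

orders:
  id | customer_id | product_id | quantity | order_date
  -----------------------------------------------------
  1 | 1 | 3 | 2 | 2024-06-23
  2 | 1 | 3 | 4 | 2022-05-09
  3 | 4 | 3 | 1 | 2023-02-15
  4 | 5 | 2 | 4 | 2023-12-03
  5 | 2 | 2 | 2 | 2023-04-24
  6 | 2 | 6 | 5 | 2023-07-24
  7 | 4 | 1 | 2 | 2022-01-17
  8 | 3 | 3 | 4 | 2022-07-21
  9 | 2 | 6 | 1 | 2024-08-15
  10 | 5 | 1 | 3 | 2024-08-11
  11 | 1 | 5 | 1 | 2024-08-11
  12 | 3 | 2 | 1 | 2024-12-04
SELECT p.name, COUNT(*) AS n FROM orders c JOIN customers p ON c.customer_id = p.id GROUP BY p.id, p.name HAVING COUNT(*) >= 3 ORDER BY n ASC

Execution result:
name | n
Grace Jones | 3
Grace Williams | 3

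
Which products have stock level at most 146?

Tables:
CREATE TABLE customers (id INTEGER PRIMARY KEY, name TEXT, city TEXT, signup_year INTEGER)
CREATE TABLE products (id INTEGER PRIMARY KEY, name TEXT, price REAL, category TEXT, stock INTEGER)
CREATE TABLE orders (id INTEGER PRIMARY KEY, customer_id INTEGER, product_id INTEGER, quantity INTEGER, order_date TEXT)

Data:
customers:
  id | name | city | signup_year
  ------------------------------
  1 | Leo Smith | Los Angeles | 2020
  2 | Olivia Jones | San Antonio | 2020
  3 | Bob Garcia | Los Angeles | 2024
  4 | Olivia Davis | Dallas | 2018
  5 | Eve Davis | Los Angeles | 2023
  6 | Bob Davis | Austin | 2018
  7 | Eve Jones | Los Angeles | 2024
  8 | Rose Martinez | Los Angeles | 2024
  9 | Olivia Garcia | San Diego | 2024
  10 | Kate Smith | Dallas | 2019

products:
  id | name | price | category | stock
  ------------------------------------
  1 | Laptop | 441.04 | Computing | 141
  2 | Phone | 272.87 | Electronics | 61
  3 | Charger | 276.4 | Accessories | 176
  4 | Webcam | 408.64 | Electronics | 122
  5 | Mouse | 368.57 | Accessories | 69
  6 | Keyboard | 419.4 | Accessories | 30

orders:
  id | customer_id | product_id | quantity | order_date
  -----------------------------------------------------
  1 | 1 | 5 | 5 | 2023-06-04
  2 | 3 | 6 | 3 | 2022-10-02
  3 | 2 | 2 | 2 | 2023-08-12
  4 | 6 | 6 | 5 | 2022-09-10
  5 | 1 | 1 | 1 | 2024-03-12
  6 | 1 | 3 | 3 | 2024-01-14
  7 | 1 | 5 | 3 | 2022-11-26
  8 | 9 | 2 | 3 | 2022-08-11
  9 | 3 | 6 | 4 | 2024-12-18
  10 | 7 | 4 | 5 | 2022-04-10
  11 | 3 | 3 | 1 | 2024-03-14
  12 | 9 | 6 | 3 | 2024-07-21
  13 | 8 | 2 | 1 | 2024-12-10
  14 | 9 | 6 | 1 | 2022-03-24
SELECT name, stock FROM products WHERE stock <= 146

Execution result:
name | stock
Laptop | 141
Phone | 61
Webcam | 122
Mouse | 69
Keyboard | 30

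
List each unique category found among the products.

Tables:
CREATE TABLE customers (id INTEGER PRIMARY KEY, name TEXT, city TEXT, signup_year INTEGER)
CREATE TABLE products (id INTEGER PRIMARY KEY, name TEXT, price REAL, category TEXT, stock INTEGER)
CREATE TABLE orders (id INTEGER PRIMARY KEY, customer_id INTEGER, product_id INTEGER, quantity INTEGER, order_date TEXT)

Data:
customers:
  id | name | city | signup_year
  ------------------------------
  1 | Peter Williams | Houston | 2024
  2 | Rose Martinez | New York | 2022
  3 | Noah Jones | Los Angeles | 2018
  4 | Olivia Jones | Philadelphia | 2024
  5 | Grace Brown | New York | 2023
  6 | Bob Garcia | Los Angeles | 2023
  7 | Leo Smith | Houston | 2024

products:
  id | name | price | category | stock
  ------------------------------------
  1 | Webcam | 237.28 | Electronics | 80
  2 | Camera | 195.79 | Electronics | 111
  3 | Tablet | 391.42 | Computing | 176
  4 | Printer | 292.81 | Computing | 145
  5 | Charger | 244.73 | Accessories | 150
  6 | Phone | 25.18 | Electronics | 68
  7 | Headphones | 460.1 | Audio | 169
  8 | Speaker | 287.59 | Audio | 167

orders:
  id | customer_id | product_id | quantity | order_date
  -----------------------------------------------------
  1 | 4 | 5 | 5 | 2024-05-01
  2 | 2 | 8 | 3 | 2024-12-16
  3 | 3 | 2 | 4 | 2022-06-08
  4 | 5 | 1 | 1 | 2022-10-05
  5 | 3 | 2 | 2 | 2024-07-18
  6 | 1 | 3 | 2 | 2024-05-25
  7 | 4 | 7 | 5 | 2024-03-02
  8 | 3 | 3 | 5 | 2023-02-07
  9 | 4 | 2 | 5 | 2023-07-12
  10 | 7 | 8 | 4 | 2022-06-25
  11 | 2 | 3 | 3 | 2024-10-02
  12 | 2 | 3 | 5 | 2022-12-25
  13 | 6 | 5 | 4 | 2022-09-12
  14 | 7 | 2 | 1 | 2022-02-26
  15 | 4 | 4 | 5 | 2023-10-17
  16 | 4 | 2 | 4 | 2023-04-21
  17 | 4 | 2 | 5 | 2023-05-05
SELECT DISTINCT category FROM products

Execution result:
category
Electronics
Computing
Accessories
Audio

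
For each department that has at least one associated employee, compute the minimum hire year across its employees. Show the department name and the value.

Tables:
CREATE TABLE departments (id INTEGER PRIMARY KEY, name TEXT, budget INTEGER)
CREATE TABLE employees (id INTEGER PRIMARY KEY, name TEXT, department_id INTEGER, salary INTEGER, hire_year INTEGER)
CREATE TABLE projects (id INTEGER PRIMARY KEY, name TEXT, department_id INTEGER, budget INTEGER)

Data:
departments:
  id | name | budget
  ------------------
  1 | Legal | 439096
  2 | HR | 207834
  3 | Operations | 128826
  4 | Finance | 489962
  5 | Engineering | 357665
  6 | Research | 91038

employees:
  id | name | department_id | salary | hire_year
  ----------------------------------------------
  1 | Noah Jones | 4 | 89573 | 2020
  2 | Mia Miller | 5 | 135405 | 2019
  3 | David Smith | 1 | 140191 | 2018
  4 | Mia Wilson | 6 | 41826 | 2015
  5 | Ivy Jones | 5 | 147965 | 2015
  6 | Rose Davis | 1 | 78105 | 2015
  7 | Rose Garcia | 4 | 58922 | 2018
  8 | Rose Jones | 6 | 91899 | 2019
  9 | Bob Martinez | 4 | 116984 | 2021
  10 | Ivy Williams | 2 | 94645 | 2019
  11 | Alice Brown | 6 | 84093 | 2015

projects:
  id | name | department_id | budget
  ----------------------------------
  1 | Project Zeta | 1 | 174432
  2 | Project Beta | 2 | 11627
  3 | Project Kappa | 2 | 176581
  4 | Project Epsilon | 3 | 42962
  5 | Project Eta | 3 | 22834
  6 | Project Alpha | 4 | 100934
SELECT p.name, MIN(c.hire_year) AS min_hire_year FROM employees c JOIN departments p ON c.department_id = p.id GROUP BY p.id, p.name

Execution result:
name | min_hire_year
Legal | 2015
HR | 2019
Finance | 2018
Engineering | 2015
Research | 2015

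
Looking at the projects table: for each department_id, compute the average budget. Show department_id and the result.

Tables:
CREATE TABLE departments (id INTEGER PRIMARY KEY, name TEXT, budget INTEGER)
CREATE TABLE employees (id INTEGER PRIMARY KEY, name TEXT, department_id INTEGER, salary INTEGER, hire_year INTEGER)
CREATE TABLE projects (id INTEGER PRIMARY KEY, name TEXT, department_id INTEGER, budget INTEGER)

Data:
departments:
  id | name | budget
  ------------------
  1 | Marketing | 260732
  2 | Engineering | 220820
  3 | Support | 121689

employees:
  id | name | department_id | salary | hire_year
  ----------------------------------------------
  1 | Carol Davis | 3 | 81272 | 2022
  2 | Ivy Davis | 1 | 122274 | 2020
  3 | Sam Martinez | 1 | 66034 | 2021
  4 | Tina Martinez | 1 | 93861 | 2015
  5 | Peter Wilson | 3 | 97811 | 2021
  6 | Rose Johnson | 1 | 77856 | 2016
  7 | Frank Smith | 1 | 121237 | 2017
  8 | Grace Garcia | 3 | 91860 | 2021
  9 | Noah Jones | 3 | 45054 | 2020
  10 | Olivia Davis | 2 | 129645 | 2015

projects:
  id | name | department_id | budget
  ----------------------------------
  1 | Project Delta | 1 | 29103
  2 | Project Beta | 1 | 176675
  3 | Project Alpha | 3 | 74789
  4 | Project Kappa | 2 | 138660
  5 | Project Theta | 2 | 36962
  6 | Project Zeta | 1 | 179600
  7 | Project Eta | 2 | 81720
SELECT department_id, AVG(budget) AS avg_budget FROM projects GROUP BY department_id

Execution result:
department_id | avg_budget
1 | 128459.33
2 | 85780.67
3 | 74789.00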